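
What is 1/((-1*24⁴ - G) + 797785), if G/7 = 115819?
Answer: -1/344724 ≈ -2.9009e-6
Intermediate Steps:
G = 810733 (G = 7*115819 = 810733)
1/((-1*24⁴ - G) + 797785) = 1/((-1*24⁴ - 1*810733) + 797785) = 1/((-1*331776 - 810733) + 797785) = 1/((-331776 - 810733) + 797785) = 1/(-1142509 + 797785) = 1/(-344724) = -1/344724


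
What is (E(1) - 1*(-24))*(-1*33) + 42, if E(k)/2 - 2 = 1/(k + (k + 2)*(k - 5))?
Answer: -876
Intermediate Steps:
E(k) = 4 + 2/(k + (-5 + k)*(2 + k)) (E(k) = 4 + 2/(k + (k + 2)*(k - 5)) = 4 + 2/(k + (2 + k)*(-5 + k)) = 4 + 2/(k + (-5 + k)*(2 + k)))
(E(1) - 1*(-24))*(-1*33) + 42 = (2*(19 - 2*1² + 4*1)/(10 - 1*1² + 2*1) - 1*(-24))*(-1*33) + 42 = (2*(19 - 2*1 + 4)/(10 - 1*1 + 2) + 24)*(-33) + 42 = (2*(19 - 2 + 4)/(10 - 1 + 2) + 24)*(-33) + 42 = (2*21/11 + 24)*(-33) + 42 = (2*(1/11)*21 + 24)*(-33) + 42 = (42/11 + 24)*(-33) + 42 = (306/11)*(-33) + 42 = -918 + 42 = -876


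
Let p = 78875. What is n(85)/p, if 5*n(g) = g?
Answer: 17/78875 ≈ 0.00021553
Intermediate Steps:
n(g) = g/5
n(85)/p = ((⅕)*85)/78875 = 17*(1/78875) = 17/78875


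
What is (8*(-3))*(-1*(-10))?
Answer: -240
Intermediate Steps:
(8*(-3))*(-1*(-10)) = -24*10 = -240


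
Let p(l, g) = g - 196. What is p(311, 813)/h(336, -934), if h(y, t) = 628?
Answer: 617/628 ≈ 0.98248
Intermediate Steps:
p(l, g) = -196 + g
p(311, 813)/h(336, -934) = (-196 + 813)/628 = 617*(1/628) = 617/628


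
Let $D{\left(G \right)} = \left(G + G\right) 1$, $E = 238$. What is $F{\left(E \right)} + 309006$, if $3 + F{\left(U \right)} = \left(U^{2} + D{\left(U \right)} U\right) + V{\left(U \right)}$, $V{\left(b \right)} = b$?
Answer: $479173$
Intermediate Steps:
$D{\left(G \right)} = 2 G$ ($D{\left(G \right)} = 2 G 1 = 2 G$)
$F{\left(U \right)} = -3 + U + 3 U^{2}$ ($F{\left(U \right)} = -3 + \left(\left(U^{2} + 2 U U\right) + U\right) = -3 + \left(\left(U^{2} + 2 U^{2}\right) + U\right) = -3 + \left(3 U^{2} + U\right) = -3 + \left(U + 3 U^{2}\right) = -3 + U + 3 U^{2}$)
$F{\left(E \right)} + 309006 = \left(-3 + 238 + 3 \cdot 238^{2}\right) + 309006 = \left(-3 + 238 + 3 \cdot 56644\right) + 309006 = \left(-3 + 238 + 169932\right) + 309006 = 170167 + 309006 = 479173$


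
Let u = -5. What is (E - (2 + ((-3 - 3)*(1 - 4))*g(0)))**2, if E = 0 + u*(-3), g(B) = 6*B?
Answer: 169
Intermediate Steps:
E = 15 (E = 0 - 5*(-3) = 0 + 15 = 15)
(E - (2 + ((-3 - 3)*(1 - 4))*g(0)))**2 = (15 - (2 + ((-3 - 3)*(1 - 4))*(6*0)))**2 = (15 - (2 - 6*(-3)*0))**2 = (15 - (2 + 18*0))**2 = (15 - (2 + 0))**2 = (15 - 1*2)**2 = (15 - 2)**2 = 13**2 = 169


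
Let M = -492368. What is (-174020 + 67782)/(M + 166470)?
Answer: 53119/162949 ≈ 0.32599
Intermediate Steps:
(-174020 + 67782)/(M + 166470) = (-174020 + 67782)/(-492368 + 166470) = -106238/(-325898) = -106238*(-1/325898) = 53119/162949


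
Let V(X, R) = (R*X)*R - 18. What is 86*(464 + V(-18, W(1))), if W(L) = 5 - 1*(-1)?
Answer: -17372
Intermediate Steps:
W(L) = 6 (W(L) = 5 + 1 = 6)
V(X, R) = -18 + X*R² (V(X, R) = X*R² - 18 = -18 + X*R²)
86*(464 + V(-18, W(1))) = 86*(464 + (-18 - 18*6²)) = 86*(464 + (-18 - 18*36)) = 86*(464 + (-18 - 648)) = 86*(464 - 666) = 86*(-202) = -17372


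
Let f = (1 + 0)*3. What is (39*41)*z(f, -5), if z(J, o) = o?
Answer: -7995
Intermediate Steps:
f = 3 (f = 1*3 = 3)
(39*41)*z(f, -5) = (39*41)*(-5) = 1599*(-5) = -7995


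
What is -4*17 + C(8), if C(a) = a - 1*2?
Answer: -62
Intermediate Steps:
C(a) = -2 + a (C(a) = a - 2 = -2 + a)
-4*17 + C(8) = -4*17 + (-2 + 8) = -68 + 6 = -62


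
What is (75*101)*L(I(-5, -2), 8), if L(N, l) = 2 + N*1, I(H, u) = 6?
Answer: 60600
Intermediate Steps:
L(N, l) = 2 + N
(75*101)*L(I(-5, -2), 8) = (75*101)*(2 + 6) = 7575*8 = 60600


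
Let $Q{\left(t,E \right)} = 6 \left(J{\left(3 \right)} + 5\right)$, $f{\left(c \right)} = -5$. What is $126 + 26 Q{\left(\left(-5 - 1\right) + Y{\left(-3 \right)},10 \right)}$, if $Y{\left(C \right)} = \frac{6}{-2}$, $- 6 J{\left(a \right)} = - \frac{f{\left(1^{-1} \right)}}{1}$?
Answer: $776$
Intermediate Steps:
$J{\left(a \right)} = - \frac{5}{6}$ ($J{\left(a \right)} = - \frac{\left(-1\right) \left(-5\right)}{6} = \left(- \frac{1}{6}\right) 5 = - \frac{5}{6}$)
$Y{\left(C \right)} = -3$ ($Y{\left(C \right)} = 6 \left(- \frac{1}{2}\right) = -3$)
$Q{\left(t,E \right)} = 25$ ($Q{\left(t,E \right)} = 6 \left(- \frac{5}{6} + 5\right) = 6 \cdot \frac{25}{6} = 25$)
$126 + 26 Q{\left(\left(-5 - 1\right) + Y{\left(-3 \right)},10 \right)} = 126 + 26 \cdot 25 = 126 + 650 = 776$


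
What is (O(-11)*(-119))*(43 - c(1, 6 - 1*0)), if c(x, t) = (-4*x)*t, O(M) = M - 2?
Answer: 103649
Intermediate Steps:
O(M) = -2 + M
c(x, t) = -4*t*x
(O(-11)*(-119))*(43 - c(1, 6 - 1*0)) = ((-2 - 11)*(-119))*(43 - (-4)*(6 - 1*0)) = (-13*(-119))*(43 - (-4)*(6 + 0)) = 1547*(43 - (-4)*6) = 1547*(43 - 1*(-24)) = 1547*(43 + 24) = 1547*67 = 103649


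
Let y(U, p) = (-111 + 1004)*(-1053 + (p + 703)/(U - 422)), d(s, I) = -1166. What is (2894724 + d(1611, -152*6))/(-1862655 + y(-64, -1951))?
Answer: -117189099/113427980 ≈ -1.0332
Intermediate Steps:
y(U, p) = -940329 + 893*(703 + p)/(-422 + U) (y(U, p) = 893*(-1053 + (703 + p)/(-422 + U)) = -940329 + 893*(703 + p)/(-422 + U))
(2894724 + d(1611, -152*6))/(-1862655 + y(-64, -1951)) = (2894724 - 1166)/(-1862655 + 893*(445069 - 1951 - 1053*(-64))/(-422 - 64)) = 2893558/(-1862655 + 893*(445069 - 1951 + 67392)/(-486)) = 2893558/(-1862655 + 893*(-1/486)*510510) = 2893558/(-1862655 - 75980905/81) = 2893558/(-226855960/81) = 2893558*(-81/226855960) = -117189099/113427980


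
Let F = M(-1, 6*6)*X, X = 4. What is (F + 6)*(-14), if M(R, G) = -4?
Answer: 140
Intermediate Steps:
F = -16 (F = -4*4 = -16)
(F + 6)*(-14) = (-16 + 6)*(-14) = -10*(-14) = 140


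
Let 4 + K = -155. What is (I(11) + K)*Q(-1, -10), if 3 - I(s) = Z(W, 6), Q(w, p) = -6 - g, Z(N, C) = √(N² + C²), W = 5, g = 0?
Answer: 936 + 6*√61 ≈ 982.86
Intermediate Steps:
K = -159 (K = -4 - 155 = -159)
Z(N, C) = √(C² + N²)
Q(w, p) = -6 (Q(w, p) = -6 - 1*0 = -6 + 0 = -6)
I(s) = 3 - √61 (I(s) = 3 - √(6² + 5²) = 3 - √(36 + 25) = 3 - √61)
(I(11) + K)*Q(-1, -10) = ((3 - √61) - 159)*(-6) = (-156 - √61)*(-6) = 936 + 6*√61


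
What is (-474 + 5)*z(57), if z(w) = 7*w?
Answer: -187131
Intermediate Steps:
(-474 + 5)*z(57) = (-474 + 5)*(7*57) = -469*399 = -187131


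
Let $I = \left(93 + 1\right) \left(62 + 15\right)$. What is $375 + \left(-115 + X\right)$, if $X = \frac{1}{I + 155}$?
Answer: $\frac{1922181}{7393} \approx 260.0$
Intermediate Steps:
$I = 7238$ ($I = 94 \cdot 77 = 7238$)
$X = \frac{1}{7393}$ ($X = \frac{1}{7238 + 155} = \frac{1}{7393} \approx 0.00013526$)
$375 + \left(-115 + X\right) = 375 + \left(-115 + \frac{1}{7393}\right) = 375 - \frac{850194}{7393} = \frac{1922181}{7393}$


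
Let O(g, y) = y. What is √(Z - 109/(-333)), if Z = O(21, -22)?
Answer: I*√267029/111 ≈ 4.6554*I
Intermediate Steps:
Z = -22
√(Z - 109/(-333)) = √(-22 - 109/(-333)) = √(-22 - 109*(-1/333)) = √(-22 + 109/333) = √(-7217/333) = I*√267029/111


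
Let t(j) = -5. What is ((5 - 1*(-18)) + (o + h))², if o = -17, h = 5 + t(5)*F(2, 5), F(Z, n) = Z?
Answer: 1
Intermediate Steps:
h = -5 (h = 5 - 5*2 = 5 - 10 = -5)
((5 - 1*(-18)) + (o + h))² = ((5 - 1*(-18)) + (-17 - 5))² = ((5 + 18) - 22)² = (23 - 22)² = 1² = 1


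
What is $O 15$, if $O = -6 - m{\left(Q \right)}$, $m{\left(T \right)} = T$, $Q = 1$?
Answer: $-105$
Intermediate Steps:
$O = -7$ ($O = -6 - 1 = -7$)
$O 15 = \left(-7\right) 15 = -105$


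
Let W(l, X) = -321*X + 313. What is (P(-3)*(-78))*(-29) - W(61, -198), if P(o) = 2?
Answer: -59347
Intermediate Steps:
W(l, X) = 313 - 321*X
(P(-3)*(-78))*(-29) - W(61, -198) = (2*(-78))*(-29) - (313 - 321*(-198)) = -156*(-29) - (313 + 63558) = 4524 - 1*63871 = 4524 - 63871 = -59347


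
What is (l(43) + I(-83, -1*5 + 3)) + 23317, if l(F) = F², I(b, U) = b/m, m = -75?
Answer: 1887533/75 ≈ 25167.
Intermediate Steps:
I(b, U) = -b/75 (I(b, U) = b/(-75) = b*(-1/75) = -b/75)
(l(43) + I(-83, -1*5 + 3)) + 23317 = (43² - 1/75*(-83)) + 23317 = (1849 + 83/75) + 23317 = 138758/75 + 23317 = 1887533/75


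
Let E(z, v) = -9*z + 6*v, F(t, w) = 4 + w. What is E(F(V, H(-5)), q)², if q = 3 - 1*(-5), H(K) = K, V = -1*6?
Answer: 3249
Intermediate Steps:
V = -6
q = 8 (q = 3 + 5 = 8)
E(F(V, H(-5)), q)² = (-9*(4 - 5) + 6*8)² = (-9*(-1) + 48)² = (9 + 48)² = 57² = 3249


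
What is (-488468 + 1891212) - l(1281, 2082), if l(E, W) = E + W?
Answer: 1399381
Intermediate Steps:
(-488468 + 1891212) - l(1281, 2082) = (-488468 + 1891212) - (1281 + 2082) = 1402744 - 1*3363 = 1402744 - 3363 = 1399381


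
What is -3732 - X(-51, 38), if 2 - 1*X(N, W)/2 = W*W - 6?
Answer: -860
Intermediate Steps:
X(N, W) = 16 - 2*W**2 (X(N, W) = 4 - 2*(W*W - 6) = 4 - 2*(W**2 - 6) = 4 - 2*(-6 + W**2) = 4 + (12 - 2*W**2) = 16 - 2*W**2)
-3732 - X(-51, 38) = -3732 - (16 - 2*38**2) = -3732 - (16 - 2*1444) = -3732 - (16 - 2888) = -3732 - 1*(-2872) = -3732 + 2872 = -860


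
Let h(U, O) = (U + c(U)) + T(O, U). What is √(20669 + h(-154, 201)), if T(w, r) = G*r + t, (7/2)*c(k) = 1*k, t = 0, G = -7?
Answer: √21549 ≈ 146.80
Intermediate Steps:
c(k) = 2*k/7 (c(k) = 2*(1*k)/7 = 2*k/7)
T(w, r) = -7*r (T(w, r) = -7*r + 0 = -7*r)
h(U, O) = -40*U/7 (h(U, O) = (U + 2*U/7) - 7*U = 9*U/7 - 7*U = -40*U/7)
√(20669 + h(-154, 201)) = √(20669 - 40/7*(-154)) = √(20669 + 880) = √21549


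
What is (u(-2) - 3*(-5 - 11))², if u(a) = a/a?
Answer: 2401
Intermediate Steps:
u(a) = 1
(u(-2) - 3*(-5 - 11))² = (1 - 3*(-5 - 11))² = (1 - 3*(-16))² = (1 + 48)² = 49² = 2401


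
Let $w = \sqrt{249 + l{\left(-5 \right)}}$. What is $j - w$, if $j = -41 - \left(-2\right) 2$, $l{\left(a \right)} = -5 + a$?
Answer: $-37 - \sqrt{239} \approx -52.46$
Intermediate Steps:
$j = -37$ ($j = -41 - -4 = -41 + 4 = -37$)
$w = \sqrt{239}$ ($w = \sqrt{249 - 10} = \sqrt{239} \approx 15.46$)
$j - w = -37 - \sqrt{239}$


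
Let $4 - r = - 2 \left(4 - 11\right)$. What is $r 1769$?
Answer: $-17690$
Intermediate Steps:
$r = -10$ ($r = 4 - - 2 \left(4 - 11\right) = 4 - \left(-2\right) \left(-7\right) = 4 - 14 = -10$)
$r 1769 = \left(-10\right) 1769 = -17690$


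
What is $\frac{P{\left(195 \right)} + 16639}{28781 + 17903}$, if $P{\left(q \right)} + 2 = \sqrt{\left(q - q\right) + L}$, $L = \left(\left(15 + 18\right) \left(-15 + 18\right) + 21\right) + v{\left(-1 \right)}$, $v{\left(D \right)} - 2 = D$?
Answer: $\frac{4162}{11671} \approx 0.35661$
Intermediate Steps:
$v{\left(D \right)} = 2 + D$
$L = 121$ ($L = \left(\left(15 + 18\right) \left(-15 + 18\right) + 21\right) + \left(2 - 1\right) = \left(33 \cdot 3 + 21\right) + 1 = \left(99 + 21\right) + 1 = 120 + 1 = 121$)
$P{\left(q \right)} = 9$ ($P{\left(q \right)} = -2 + \sqrt{\left(q - q\right) + 121} = -2 + \sqrt{0 + 121} = -2 + \sqrt{121} = -2 + 11 = 9$)
$\frac{P{\left(195 \right)} + 16639}{28781 + 17903} = \frac{9 + 16639}{28781 + 17903} = \frac{16648}{46684} = 16648 \cdot \frac{1}{46684} = \frac{4162}{11671}$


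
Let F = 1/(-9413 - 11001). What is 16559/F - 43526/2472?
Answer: -417811808299/1236 ≈ -3.3804e+8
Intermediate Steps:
F = -1/20414 (F = 1/(-20414) = -1/20414 ≈ -4.8986e-5)
16559/F - 43526/2472 = 16559/(-1/20414) - 43526/2472 = 16559*(-20414) - 43526*1/2472 = -338035426 - 21763/1236 = -417811808299/1236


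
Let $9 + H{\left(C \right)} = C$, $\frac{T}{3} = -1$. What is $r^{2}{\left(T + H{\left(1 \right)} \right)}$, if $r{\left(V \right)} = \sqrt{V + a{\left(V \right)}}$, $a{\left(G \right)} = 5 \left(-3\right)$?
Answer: $-26$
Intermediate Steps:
$T = -3$ ($T = 3 \left(-1\right) = -3$)
$H{\left(C \right)} = -9 + C$
$a{\left(G \right)} = -15$
$r{\left(V \right)} = \sqrt{-15 + V}$ ($r{\left(V \right)} = \sqrt{V - 15} = \sqrt{-15 + V}$)
$r^{2}{\left(T + H{\left(1 \right)} \right)} = \left(\sqrt{-15 + \left(-3 + \left(-9 + 1\right)\right)}\right)^{2} = \left(\sqrt{-15 - 11}\right)^{2} = \left(\sqrt{-26}\right)^{2} = \left(i \sqrt{26}\right)^{2} = -26$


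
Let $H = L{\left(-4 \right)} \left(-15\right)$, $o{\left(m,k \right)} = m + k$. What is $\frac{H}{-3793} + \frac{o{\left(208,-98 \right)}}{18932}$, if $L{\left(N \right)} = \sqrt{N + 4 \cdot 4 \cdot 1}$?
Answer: $\frac{55}{9466} + \frac{30 \sqrt{3}}{3793} \approx 0.01951$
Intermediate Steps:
$L{\left(N \right)} = \sqrt{16 + N}$ ($L{\left(N \right)} = \sqrt{N + 16 \cdot 1} = \sqrt{N + 16} = \sqrt{16 + N}$)
$o{\left(m,k \right)} = k + m$
$H = - 30 \sqrt{3}$ ($H = \sqrt{16 - 4} \left(-15\right) = \sqrt{12} \left(-15\right) = 2 \sqrt{3} \left(-15\right) = - 30 \sqrt{3} \approx -51.962$)
$\frac{H}{-3793} + \frac{o{\left(208,-98 \right)}}{18932} = \frac{\left(-30\right) \sqrt{3}}{-3793} + \frac{-98 + 208}{18932} = - 30 \sqrt{3} \left(- \frac{1}{3793}\right) + 110 \cdot \frac{1}{18932} = \frac{30 \sqrt{3}}{3793} + \frac{55}{9466} = \frac{55}{9466} + \frac{30 \sqrt{3}}{3793}$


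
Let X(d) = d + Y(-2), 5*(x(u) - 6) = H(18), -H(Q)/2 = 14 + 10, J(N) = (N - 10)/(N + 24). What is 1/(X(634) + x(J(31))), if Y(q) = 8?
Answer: 5/3192 ≈ 0.0015664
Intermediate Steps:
J(N) = (-10 + N)/(24 + N)
H(Q) = -48 (H(Q) = -2*(14 + 10) = -2*24 = -48)
x(u) = -18/5 (x(u) = 6 + (⅕)*(-48) = 6 - 48/5 = -18/5)
X(d) = 8 + d (X(d) = d + 8 = 8 + d)
1/(X(634) + x(J(31))) = 1/((8 + 634) - 18/5) = 1/(642 - 18/5) = 1/(3192/5) = 5/3192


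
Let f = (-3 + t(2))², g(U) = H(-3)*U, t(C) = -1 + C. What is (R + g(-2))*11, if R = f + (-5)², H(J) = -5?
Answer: 429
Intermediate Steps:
g(U) = -5*U
f = 4 (f = (-3 + (-1 + 2))² = (-3 + 1)² = (-2)² = 4)
R = 29 (R = 4 + (-5)² = 4 + 25 = 29)
(R + g(-2))*11 = (29 - 5*(-2))*11 = (29 + 10)*11 = 39*11 = 429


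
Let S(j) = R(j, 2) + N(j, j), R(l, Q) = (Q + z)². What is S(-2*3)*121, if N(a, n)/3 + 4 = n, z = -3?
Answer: -3509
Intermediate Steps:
R(l, Q) = (-3 + Q)² (R(l, Q) = (Q - 3)² = (-3 + Q)²)
N(a, n) = -12 + 3*n
S(j) = -11 + 3*j (S(j) = (-3 + 2)² + (-12 + 3*j) = (-1)² + (-12 + 3*j) = 1 + (-12 + 3*j) = -11 + 3*j)
S(-2*3)*121 = (-11 + 3*(-2*3))*121 = (-11 + 3*(-6))*121 = (-11 - 18)*121 = -29*121 = -3509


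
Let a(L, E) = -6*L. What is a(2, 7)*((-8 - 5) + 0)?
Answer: 156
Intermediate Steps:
a(2, 7)*((-8 - 5) + 0) = (-6*2)*((-8 - 5) + 0) = -12*(-13 + 0) = -12*(-13) = 156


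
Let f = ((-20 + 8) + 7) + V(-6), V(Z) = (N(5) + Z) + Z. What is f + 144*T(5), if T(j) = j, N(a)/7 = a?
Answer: 738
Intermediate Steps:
N(a) = 7*a
V(Z) = 35 + 2*Z (V(Z) = (7*5 + Z) + Z = (35 + Z) + Z = 35 + 2*Z)
f = 18 (f = ((-20 + 8) + 7) + (35 + 2*(-6)) = (-12 + 7) + (35 - 12) = -5 + 23 = 18)
f + 144*T(5) = 18 + 144*5 = 18 + 720 = 738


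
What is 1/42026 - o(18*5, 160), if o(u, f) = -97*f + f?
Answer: 645519361/42026 ≈ 15360.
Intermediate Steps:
o(u, f) = -96*f
1/42026 - o(18*5, 160) = 1/42026 - (-96)*160 = 1/42026 - 1*(-15360) = 1/42026 + 15360 = 645519361/42026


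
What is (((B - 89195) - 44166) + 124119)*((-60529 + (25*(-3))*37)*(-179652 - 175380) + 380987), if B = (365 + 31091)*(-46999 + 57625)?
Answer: 7512202961594947010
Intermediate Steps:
B = 334251456 (B = 31456*10626 = 334251456)
(((B - 89195) - 44166) + 124119)*((-60529 + (25*(-3))*37)*(-179652 - 175380) + 380987) = (((334251456 - 89195) - 44166) + 124119)*((-60529 + (25*(-3))*37)*(-179652 - 175380) + 380987) = ((334162261 - 44166) + 124119)*((-60529 - 75*37)*(-355032) + 380987) = (334118095 + 124119)*((-60529 - 2775)*(-355032) + 380987) = 334242214*(-63304*(-355032) + 380987) = 334242214*(22474945728 + 380987) = 334242214*22475326715 = 7512202961594947010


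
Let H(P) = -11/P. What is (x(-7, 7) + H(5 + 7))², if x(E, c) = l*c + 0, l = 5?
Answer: 167281/144 ≈ 1161.7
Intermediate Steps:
x(E, c) = 5*c (x(E, c) = 5*c + 0 = 5*c)
(x(-7, 7) + H(5 + 7))² = (5*7 - 11/(5 + 7))² = (35 - 11/12)² = (409/12)² = 167281/144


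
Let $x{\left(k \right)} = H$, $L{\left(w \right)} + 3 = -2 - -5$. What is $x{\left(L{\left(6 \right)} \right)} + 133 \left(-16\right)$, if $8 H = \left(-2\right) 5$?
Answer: $- \frac{8517}{4} \approx -2129.3$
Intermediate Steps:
$H = - \frac{5}{4}$ ($H = \frac{\left(-2\right) 5}{8} = \frac{1}{8} \left(-10\right) = - \frac{5}{4} \approx -1.25$)
$L{\left(w \right)} = 0$ ($L{\left(w \right)} = -3 - -3 = -3 + \left(-2 + 5\right) = -3 + 3 = 0$)
$x{\left(k \right)} = - \frac{5}{4}$
$x{\left(L{\left(6 \right)} \right)} + 133 \left(-16\right) = - \frac{5}{4} + 133 \left(-16\right) = - \frac{5}{4} - 2128 = - \frac{8517}{4}$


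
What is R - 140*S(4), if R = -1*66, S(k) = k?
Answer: -626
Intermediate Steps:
R = -66
R - 140*S(4) = -66 - 140*4 = -66 - 1*560 = -66 - 560 = -626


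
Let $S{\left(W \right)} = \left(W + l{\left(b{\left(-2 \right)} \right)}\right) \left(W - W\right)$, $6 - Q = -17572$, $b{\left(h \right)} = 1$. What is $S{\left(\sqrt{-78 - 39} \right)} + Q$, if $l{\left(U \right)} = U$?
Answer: $17578$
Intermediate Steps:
$Q = 17578$ ($Q = 6 - -17572 = 6 + 17572 = 17578$)
$S{\left(W \right)} = 0$ ($S{\left(W \right)} = \left(W + 1\right) \left(W - W\right) = \left(1 + W\right) 0 = 0$)
$S{\left(\sqrt{-78 - 39} \right)} + Q = 0 + 17578 = 17578$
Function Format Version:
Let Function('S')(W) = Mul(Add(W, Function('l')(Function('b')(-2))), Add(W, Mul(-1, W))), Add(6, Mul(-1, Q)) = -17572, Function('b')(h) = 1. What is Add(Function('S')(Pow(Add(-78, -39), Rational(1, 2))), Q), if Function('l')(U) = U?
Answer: 17578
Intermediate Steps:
Q = 17578 (Q = Add(6, Mul(-1, -17572)) = Add(6, 17572) = 17578)
Function('S')(W) = 0 (Function('S')(W) = Mul(Add(W, 1), Add(W, Mul(-1, W))) = Mul(Add(1, W), 0) = 0)
Add(Function('S')(Pow(Add(-78, -39), Rational(1, 2))), Q) = Add(0, 17578) = 17578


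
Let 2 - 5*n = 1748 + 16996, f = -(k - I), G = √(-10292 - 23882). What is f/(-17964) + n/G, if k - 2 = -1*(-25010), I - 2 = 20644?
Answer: 2183/8982 + 9371*I*√34174/85435 ≈ 0.24304 + 20.277*I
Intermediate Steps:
I = 20646 (I = 2 + 20644 = 20646)
k = 25012 (k = 2 - 1*(-25010) = 2 + 25010 = 25012)
G = I*√34174 (G = √(-34174) = I*√34174 ≈ 184.86*I)
f = -4366 (f = -(25012 - 1*20646) = -(25012 - 20646) = -1*4366 = -4366)
n = -18742/5 (n = ⅖ - (1748 + 16996)/5 = ⅖ - ⅕*18744 = ⅖ - 18744/5 = -18742/5 ≈ -3748.4)
f/(-17964) + n/G = -4366/(-17964) - 18742*(-I*√34174/34174)/5 = -4366*(-1/17964) - (-9371)*I*√34174/85435 = 2183/8982 + 9371*I*√34174/85435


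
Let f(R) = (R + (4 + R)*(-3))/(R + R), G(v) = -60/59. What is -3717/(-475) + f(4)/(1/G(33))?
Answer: 290553/28025 ≈ 10.368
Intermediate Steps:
G(v) = -60/59 (G(v) = -60*1/59 = -60/59)
f(R) = (-12 - 2*R)/(2*R) (f(R) = (R + (-12 - 3*R))/((2*R)) = (-12 - 2*R)*(1/(2*R)) = (-12 - 2*R)/(2*R))
-3717/(-475) + f(4)/(1/G(33)) = -3717/(-475) + ((-6 - 1*4)/4)/(1/(-60/59)) = -3717*(-1/475) + ((-6 - 4)/4)/(-59/60) = 3717/475 + ((1/4)*(-10))*(-60/59) = 3717/475 - 5/2*(-60/59) = 3717/475 + 150/59 = 290553/28025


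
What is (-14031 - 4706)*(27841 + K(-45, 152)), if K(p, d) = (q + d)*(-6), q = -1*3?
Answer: -504905939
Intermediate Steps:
q = -3
K(p, d) = 18 - 6*d (K(p, d) = (-3 + d)*(-6) = 18 - 6*d)
(-14031 - 4706)*(27841 + K(-45, 152)) = (-14031 - 4706)*(27841 + (18 - 6*152)) = -18737*(27841 + (18 - 912)) = -18737*(27841 - 894) = -18737*26947 = -504905939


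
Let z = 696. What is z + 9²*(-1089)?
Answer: -87513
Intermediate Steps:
z + 9²*(-1089) = 696 + 9²*(-1089) = 696 + 81*(-1089) = 696 - 88209 = -87513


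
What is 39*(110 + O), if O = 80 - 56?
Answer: 5226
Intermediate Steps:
O = 24
39*(110 + O) = 39*(110 + 24) = 39*134 = 5226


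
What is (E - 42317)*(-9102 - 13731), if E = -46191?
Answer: 2020903164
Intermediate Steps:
(E - 42317)*(-9102 - 13731) = (-46191 - 42317)*(-9102 - 13731) = -88508*(-22833) = 2020903164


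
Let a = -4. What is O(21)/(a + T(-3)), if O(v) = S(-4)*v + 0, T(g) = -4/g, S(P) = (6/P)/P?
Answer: -189/64 ≈ -2.9531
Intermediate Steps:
S(P) = 6/P²
O(v) = 3*v/8 (O(v) = (6/(-4)²)*v + 0 = (6*(1/16))*v + 0 = 3*v/8 + 0 = 3*v/8)
O(21)/(a + T(-3)) = ((3/8)*21)/(-4 - 4/(-3)) = (63/8)/(-4 - 4*(-⅓)) = (63/8)/(-4 + 4/3) = (63/8)/(-8/3) = -3/8*63/8 = -189/64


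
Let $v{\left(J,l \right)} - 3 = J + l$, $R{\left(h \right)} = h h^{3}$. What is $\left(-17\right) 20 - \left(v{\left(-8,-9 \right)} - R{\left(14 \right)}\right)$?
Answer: $38090$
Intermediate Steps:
$R{\left(h \right)} = h^{4}$
$v{\left(J,l \right)} = 3 + J + l$ ($v{\left(J,l \right)} = 3 + \left(J + l\right) = 3 + J + l$)
$\left(-17\right) 20 - \left(v{\left(-8,-9 \right)} - R{\left(14 \right)}\right) = \left(-17\right) 20 - \left(\left(3 - 8 - 9\right) - 14^{4}\right) = -340 - \left(-14 - 38416\right) = -340 - -38430 = -340 + 38430 = 38090$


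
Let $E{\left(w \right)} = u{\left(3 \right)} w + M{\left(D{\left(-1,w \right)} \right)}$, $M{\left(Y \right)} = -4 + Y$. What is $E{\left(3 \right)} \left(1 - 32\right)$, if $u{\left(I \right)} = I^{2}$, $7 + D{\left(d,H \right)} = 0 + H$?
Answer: $-589$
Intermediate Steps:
$D{\left(d,H \right)} = -7 + H$ ($D{\left(d,H \right)} = -7 + \left(0 + H\right) = -7 + H$)
$E{\left(w \right)} = -11 + 10 w$ ($E{\left(w \right)} = 3^{2} w + \left(-4 + \left(-7 + w\right)\right) = 9 w + \left(-11 + w\right) = -11 + 10 w$)
$E{\left(3 \right)} \left(1 - 32\right) = \left(-11 + 10 \cdot 3\right) \left(1 - 32\right) = \left(-11 + 30\right) \left(-31\right) = 19 \left(-31\right) = -589$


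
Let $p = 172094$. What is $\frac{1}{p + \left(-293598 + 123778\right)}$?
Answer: $\frac{1}{2274} \approx 0.00043975$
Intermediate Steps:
$\frac{1}{p + \left(-293598 + 123778\right)} = \frac{1}{172094 + \left(-293598 + 123778\right)} = \frac{1}{172094 - 169820} = \frac{1}{2274}$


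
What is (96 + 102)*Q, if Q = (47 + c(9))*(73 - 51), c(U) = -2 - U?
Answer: 156816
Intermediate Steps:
Q = 792 (Q = (47 + (-2 - 1*9))*(73 - 51) = (47 + (-2 - 9))*22 = (47 - 11)*22 = 36*22 = 792)
(96 + 102)*Q = (96 + 102)*792 = 198*792 = 156816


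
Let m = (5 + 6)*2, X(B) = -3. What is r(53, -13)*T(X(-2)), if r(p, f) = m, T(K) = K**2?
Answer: 198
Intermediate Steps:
m = 22 (m = 11*2 = 22)
r(p, f) = 22
r(53, -13)*T(X(-2)) = 22*(-3)**2 = 22*9 = 198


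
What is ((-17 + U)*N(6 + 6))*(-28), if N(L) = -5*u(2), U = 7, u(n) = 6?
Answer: -8400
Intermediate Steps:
N(L) = -30 (N(L) = -5*6 = -30)
((-17 + U)*N(6 + 6))*(-28) = ((-17 + 7)*(-30))*(-28) = -10*(-30)*(-28) = 300*(-28) = -8400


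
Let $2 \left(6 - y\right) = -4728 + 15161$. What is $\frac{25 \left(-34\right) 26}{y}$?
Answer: $\frac{2600}{613} \approx 4.2414$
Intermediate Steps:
$y = - \frac{10421}{2}$ ($y = 6 - \frac{-4728 + 15161}{2} = 6 - \frac{10433}{2} = - \frac{10421}{2} \approx -5210.5$)
$\frac{25 \left(-34\right) 26}{y} = \frac{25 \left(-34\right) 26}{- \frac{10421}{2}} = \left(-850\right) 26 \left(- \frac{2}{10421}\right) = \left(-22100\right) \left(- \frac{2}{10421}\right) = \frac{2600}{613}$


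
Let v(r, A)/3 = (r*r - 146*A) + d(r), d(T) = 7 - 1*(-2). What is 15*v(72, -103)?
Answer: 910395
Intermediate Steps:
d(T) = 9 (d(T) = 7 + 2 = 9)
v(r, A) = 27 - 438*A + 3*r² (v(r, A) = 3*((r*r - 146*A) + 9) = 3*((r² - 146*A) + 9) = 3*(9 + r² - 146*A) = 27 - 438*A + 3*r²)
15*v(72, -103) = 15*(27 - 438*(-103) + 3*72²) = 15*(27 + 45114 + 3*5184) = 15*(27 + 45114 + 15552) = 15*60693 = 910395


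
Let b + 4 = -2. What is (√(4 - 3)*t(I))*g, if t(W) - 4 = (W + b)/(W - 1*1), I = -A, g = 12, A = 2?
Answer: 80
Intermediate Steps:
b = -6 (b = -4 - 2 = -6)
I = -2 (I = -1*2 = -2)
t(W) = 4 + (-6 + W)/(-1 + W) (t(W) = 4 + (W - 6)/(W - 1*1) = 4 + (-6 + W)/(W - 1) = 4 + (-6 + W)/(-1 + W))
(√(4 - 3)*t(I))*g = (√(4 - 3)*(5*(-2 - 2)/(-1 - 2)))*12 = (√1*(5*(-4)/(-3)))*12 = (1*(5*(-⅓)*(-4)))*12 = (1*(20/3))*12 = (20/3)*12 = 80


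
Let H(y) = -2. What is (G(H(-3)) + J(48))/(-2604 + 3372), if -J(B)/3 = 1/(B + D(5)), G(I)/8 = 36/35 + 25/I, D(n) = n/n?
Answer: -22499/188160 ≈ -0.11957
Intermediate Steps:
D(n) = 1
G(I) = 288/35 + 200/I (G(I) = 8*(36/35 + 25/I) = 288/35 + 200/I)
J(B) = -3/(1 + B) (J(B) = -3/(B + 1) = -3/(1 + B))
(G(H(-3)) + J(48))/(-2604 + 3372) = ((288/35 + 200/(-2)) - 3/(1 + 48))/(-2604 + 3372) = ((288/35 + 200*(-½)) - 3/49)/768 = ((288/35 - 100) - 3*1/49)*(1/768) = (-3212/35 - 3/49)*(1/768) = -22499/245*1/768 = -22499/188160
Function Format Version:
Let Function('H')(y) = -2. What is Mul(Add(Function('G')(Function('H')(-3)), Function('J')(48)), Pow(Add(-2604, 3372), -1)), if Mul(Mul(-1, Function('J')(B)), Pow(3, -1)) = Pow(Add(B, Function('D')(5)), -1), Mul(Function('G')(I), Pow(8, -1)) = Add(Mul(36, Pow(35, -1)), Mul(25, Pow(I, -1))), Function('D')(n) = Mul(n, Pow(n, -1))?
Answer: Rational(-22499, 188160) ≈ -0.11957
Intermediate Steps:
Function('D')(n) = 1
Function('G')(I) = Add(Rational(288, 35), Mul(200, Pow(I, -1))) (Function('G')(I) = Mul(8, Add(Mul(36, Pow(35, -1)), Mul(25, Pow(I, -1)))) = Mul(8, Add(Mul(36, Rational(1, 35)), Mul(25, Pow(I, -1)))) = Mul(8, Add(Rational(36, 35), Mul(25, Pow(I, -1)))) = Add(Rational(288, 35), Mul(200, Pow(I, -1))))
Function('J')(B) = Mul(-3, Pow(Add(1, B), -1)) (Function('J')(B) = Mul(-3, Pow(Add(B, 1), -1)) = Mul(-3, Pow(Add(1, B), -1)))
Mul(Add(Function('G')(Function('H')(-3)), Function('J')(48)), Pow(Add(-2604, 3372), -1)) = Mul(Add(Add(Rational(288, 35), Mul(200, Pow(-2, -1))), Mul(-3, Pow(Add(1, 48), -1))), Pow(Add(-2604, 3372), -1)) = Mul(Add(Add(Rational(288, 35), Mul(200, Rational(-1, 2))), Mul(-3, Pow(49, -1))), Pow(768, -1)) = Mul(Add(Add(Rational(288, 35), -100), Mul(-3, Rational(1, 49))), Rational(1, 768)) = Mul(Add(Rational(-3212, 35), Rational(-3, 49)), Rational(1, 768)) = Mul(Rational(-22499, 245), Rational(1, 768)) = Rational(-22499, 188160)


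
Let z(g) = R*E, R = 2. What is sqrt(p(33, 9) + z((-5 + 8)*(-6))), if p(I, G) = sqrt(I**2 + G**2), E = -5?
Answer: sqrt(-10 + 3*sqrt(130)) ≈ 4.9199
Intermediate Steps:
p(I, G) = sqrt(G**2 + I**2)
z(g) = -10 (z(g) = 2*(-5) = -10)
sqrt(p(33, 9) + z((-5 + 8)*(-6))) = sqrt(sqrt(9**2 + 33**2) - 10) = sqrt(sqrt(81 + 1089) - 10) = sqrt(sqrt(1170) - 10) = sqrt(3*sqrt(130) - 10) = sqrt(-10 + 3*sqrt(130))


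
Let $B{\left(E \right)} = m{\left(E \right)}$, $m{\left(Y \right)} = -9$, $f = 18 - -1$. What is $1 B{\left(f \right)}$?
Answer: $-9$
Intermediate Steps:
$f = 19$ ($f = 18 + 1 = 19$)
$B{\left(E \right)} = -9$
$1 B{\left(f \right)} = 1 \left(-9\right) = -9$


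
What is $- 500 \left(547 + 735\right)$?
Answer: $-641000$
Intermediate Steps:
$- 500 \left(547 + 735\right) = \left(-500\right) 1282 = -641000$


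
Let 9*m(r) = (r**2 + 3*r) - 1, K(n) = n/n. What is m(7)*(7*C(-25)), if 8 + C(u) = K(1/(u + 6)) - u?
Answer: 966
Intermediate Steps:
K(n) = 1
C(u) = -7 - u (C(u) = -8 + (1 - u) = -7 - u)
m(r) = -1/9 + r/3 + r**2/9 (m(r) = ((r**2 + 3*r) - 1)/9 = (-1 + r**2 + 3*r)/9 = -1/9 + r/3 + r**2/9)
m(7)*(7*C(-25)) = (-1/9 + (1/3)*7 + (1/9)*7**2)*(7*(-7 - 1*(-25))) = (-1/9 + 7/3 + (1/9)*49)*(7*(-7 + 25)) = (-1/9 + 7/3 + 49/9)*(7*18) = (23/3)*126 = 966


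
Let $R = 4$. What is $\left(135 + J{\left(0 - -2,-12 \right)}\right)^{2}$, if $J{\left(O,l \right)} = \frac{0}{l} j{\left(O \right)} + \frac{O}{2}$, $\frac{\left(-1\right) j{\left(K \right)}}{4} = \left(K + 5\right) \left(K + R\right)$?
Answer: $18496$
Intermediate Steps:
$j{\left(K \right)} = - 4 \left(4 + K\right) \left(5 + K\right)$ ($j{\left(K \right)} = - 4 \left(K + 5\right) \left(K + 4\right) = - 4 \left(5 + K\right) \left(4 + K\right) = - 4 \left(4 + K\right) \left(5 + K\right)$)
$J{\left(O,l \right)} = \frac{O}{2}$ ($J{\left(O,l \right)} = \frac{0}{l} \left(-80 - 36 O - 4 O^{2}\right) + \frac{O}{2} = 0 \left(-80 - 36 O - 4 O^{2}\right) + O \frac{1}{2} = 0 + \frac{O}{2} = \frac{O}{2}$)
$\left(135 + J{\left(0 - -2,-12 \right)}\right)^{2} = \left(135 + \frac{0 - -2}{2}\right)^{2} = \left(135 + \frac{0 + 2}{2}\right)^{2} = \left(135 + \frac{1}{2} \cdot 2\right)^{2} = \left(135 + 1\right)^{2} = 136^{2} = 18496$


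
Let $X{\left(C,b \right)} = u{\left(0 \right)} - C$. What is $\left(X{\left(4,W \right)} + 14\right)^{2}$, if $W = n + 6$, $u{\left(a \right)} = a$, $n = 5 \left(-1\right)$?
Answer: $100$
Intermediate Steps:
$n = -5$
$W = 1$ ($W = -5 + 6 = 1$)
$X{\left(C,b \right)} = - C$ ($X{\left(C,b \right)} = 0 - C = - C$)
$\left(X{\left(4,W \right)} + 14\right)^{2} = \left(\left(-1\right) 4 + 14\right)^{2} = \left(-4 + 14\right)^{2} = 10^{2} = 100$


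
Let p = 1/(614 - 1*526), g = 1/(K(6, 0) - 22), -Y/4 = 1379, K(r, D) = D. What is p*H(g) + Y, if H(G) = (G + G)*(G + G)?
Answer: -58734367/10648 ≈ -5516.0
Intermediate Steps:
Y = -5516 (Y = -4*1379 = -5516)
g = -1/22 (g = 1/(0 - 22) = 1/(-22) = -1/22 ≈ -0.045455)
H(G) = 4*G**2 (H(G) = (2*G)*(2*G) = 4*G**2)
p = 1/88 (p = 1/(614 - 526) = 1/88 ≈ 0.011364)
p*H(g) + Y = (4*(-1/22)**2)/88 - 5516 = (4*(1/484))/88 - 5516 = (1/88)*(1/121) - 5516 = 1/10648 - 5516 = -58734367/10648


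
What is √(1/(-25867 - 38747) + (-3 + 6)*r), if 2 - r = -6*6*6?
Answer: √22565534370/5874 ≈ 25.573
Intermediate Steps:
r = 218 (r = 2 - (-6*6)*6 = 2 - (-36)*6 = 2 - 1*(-216) = 2 + 216 = 218)
√(1/(-25867 - 38747) + (-3 + 6)*r) = √(1/(-25867 - 38747) + (-3 + 6)*218) = √(1/(-64614) + 3*218) = √(-1/64614 + 654) = √(42257555/64614) = √22565534370/5874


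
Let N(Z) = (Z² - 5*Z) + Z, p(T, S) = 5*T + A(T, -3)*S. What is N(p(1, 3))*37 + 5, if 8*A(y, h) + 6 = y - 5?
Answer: -1955/16 ≈ -122.19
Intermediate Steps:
A(y, h) = -11/8 + y/8 (A(y, h) = -¾ + (y - 5)/8 = -¾ + (-5 + y)/8 = -¾ + (-5/8 + y/8) = -11/8 + y/8)
p(T, S) = 5*T + S*(-11/8 + T/8) (p(T, S) = 5*T + (-11/8 + T/8)*S = 5*T + S*(-11/8 + T/8))
N(Z) = Z² - 4*Z
N(p(1, 3))*37 + 5 = ((5*1 + (⅛)*3*(-11 + 1))*(-4 + (5*1 + (⅛)*3*(-11 + 1))))*37 + 5 = ((5 + (⅛)*3*(-10))*(-4 + (5 + (⅛)*3*(-10))))*37 + 5 = ((5 - 15/4)*(-4 + (5 - 15/4)))*37 + 5 = (5*(-4 + 5/4)/4)*37 + 5 = ((5/4)*(-11/4))*37 + 5 = -55/16*37 + 5 = -2035/16 + 5 = -1955/16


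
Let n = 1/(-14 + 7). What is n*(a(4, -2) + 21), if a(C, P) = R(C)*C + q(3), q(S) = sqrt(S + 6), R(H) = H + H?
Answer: -8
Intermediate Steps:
R(H) = 2*H
q(S) = sqrt(6 + S)
a(C, P) = 3 + 2*C**2 (a(C, P) = (2*C)*C + sqrt(6 + 3) = 2*C**2 + sqrt(9) = 2*C**2 + 3 = 3 + 2*C**2)
n = -1/7 (n = 1/(-7) = -1/7 ≈ -0.14286)
n*(a(4, -2) + 21) = -((3 + 2*4**2) + 21)/7 = -((3 + 2*16) + 21)/7 = -((3 + 32) + 21)/7 = -(35 + 21)/7 = -1/7*56 = -8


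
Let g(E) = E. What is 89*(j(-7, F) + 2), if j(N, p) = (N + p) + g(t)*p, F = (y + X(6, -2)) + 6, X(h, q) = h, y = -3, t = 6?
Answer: 5162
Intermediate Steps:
F = 9 (F = (-3 + 6) + 6 = 3 + 6 = 9)
j(N, p) = N + 7*p (j(N, p) = (N + p) + 6*p = N + 7*p)
89*(j(-7, F) + 2) = 89*((-7 + 7*9) + 2) = 89*((-7 + 63) + 2) = 89*(56 + 2) = 89*58 = 5162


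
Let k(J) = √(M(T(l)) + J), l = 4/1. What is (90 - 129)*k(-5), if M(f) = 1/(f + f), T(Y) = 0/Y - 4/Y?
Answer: -39*I*√22/2 ≈ -91.463*I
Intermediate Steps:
l = 4 (l = 4*1 = 4)
T(Y) = -4/Y (T(Y) = 0 - 4/Y = -4/Y)
M(f) = 1/(2*f)
k(J) = √(-½ + J) (k(J) = √(1/(2*((-4/4))) + J) = √(1/(2*((-4*¼))) + J) = √((½)/(-1) + J) = √((½)*(-1) + J) = √(-½ + J))
(90 - 129)*k(-5) = (90 - 129)*(√(-2 + 4*(-5))/2) = -39*√(-2 - 20)/2 = -39*√(-22)/2 = -39*I*√22/2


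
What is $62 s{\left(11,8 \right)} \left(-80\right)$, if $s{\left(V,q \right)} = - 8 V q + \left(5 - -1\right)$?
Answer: $3462080$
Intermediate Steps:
$s{\left(V,q \right)} = 6 - 8 V q$ ($s{\left(V,q \right)} = - 8 V q + \left(5 + 1\right) = - 8 V q + 6 = 6 - 8 V q$)
$62 s{\left(11,8 \right)} \left(-80\right) = 62 \left(6 - 88 \cdot 8\right) \left(-80\right) = 62 \left(6 - 704\right) \left(-80\right) = 62 \left(-698\right) \left(-80\right) = \left(-43276\right) \left(-80\right) = 3462080$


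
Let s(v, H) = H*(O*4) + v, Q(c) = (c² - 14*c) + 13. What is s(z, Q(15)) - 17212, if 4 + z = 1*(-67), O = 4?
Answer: -16835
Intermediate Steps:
Q(c) = 13 + c² - 14*c
z = -71 (z = -4 + 1*(-67) = -4 - 67 = -71)
s(v, H) = v + 16*H (s(v, H) = H*(4*4) + v = H*16 + v = 16*H + v = v + 16*H)
s(z, Q(15)) - 17212 = (-71 + 16*(13 + 15² - 14*15)) - 17212 = (-71 + 16*(13 + 225 - 210)) - 17212 = (-71 + 16*28) - 17212 = (-71 + 448) - 17212 = 377 - 17212 = -16835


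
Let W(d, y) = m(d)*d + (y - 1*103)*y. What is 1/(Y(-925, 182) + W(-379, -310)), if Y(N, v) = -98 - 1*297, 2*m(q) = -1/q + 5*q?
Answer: 1/486737 ≈ 2.0545e-6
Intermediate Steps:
m(q) = -1/(2*q) + 5*q/2 (m(q) = (-1/q + 5*q)/2 = -1/(2*q) + 5*q/2)
W(d, y) = -½ + 5*d²/2 + y*(-103 + y) (W(d, y) = ((-1 + 5*d²)/(2*d))*d + (y - 1*103)*y = (-½ + 5*d²/2) + (y - 103)*y = (-½ + 5*d²/2) + (-103 + y)*y = (-½ + 5*d²/2) + y*(-103 + y) = -½ + 5*d²/2 + y*(-103 + y))
Y(N, v) = -395 (Y(N, v) = -98 - 297 = -395)
1/(Y(-925, 182) + W(-379, -310)) = 1/(-395 + (-½ + (-310)² - 103*(-310) + (5/2)*(-379)²)) = 1/(-395 + (-½ + 96100 + 31930 + (5/2)*143641)) = 1/(-395 + (-½ + 96100 + 31930 + 718205/2)) = 1/(-395 + 487132) = 1/486737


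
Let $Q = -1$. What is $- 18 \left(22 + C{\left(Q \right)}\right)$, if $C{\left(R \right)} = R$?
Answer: $-378$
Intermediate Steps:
$- 18 \left(22 + C{\left(Q \right)}\right) = - 18 \left(22 - 1\right) = \left(-18\right) 21 = -378$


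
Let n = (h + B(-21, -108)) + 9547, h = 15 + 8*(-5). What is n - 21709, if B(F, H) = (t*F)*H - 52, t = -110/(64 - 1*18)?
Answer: -406237/23 ≈ -17662.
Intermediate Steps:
t = -55/23 (t = -110/(64 - 18) = -110/46 = -110*1/46 = -55/23 ≈ -2.3913)
h = -25 (h = 15 - 40 = -25)
B(F, H) = -52 - 55*F*H/23 (B(F, H) = (-55*F/23)*H - 52 = -55*F*H/23 - 52 = -52 - 55*F*H/23)
n = 93070/23 (n = (-25 + (-52 - 55/23*(-21)*(-108))) + 9547 = (-25 + (-52 - 124740/23)) + 9547 = (-25 - 125936/23) + 9547 = -126511/23 + 9547 = 93070/23 ≈ 4046.5)
n - 21709 = 93070/23 - 21709 = -406237/23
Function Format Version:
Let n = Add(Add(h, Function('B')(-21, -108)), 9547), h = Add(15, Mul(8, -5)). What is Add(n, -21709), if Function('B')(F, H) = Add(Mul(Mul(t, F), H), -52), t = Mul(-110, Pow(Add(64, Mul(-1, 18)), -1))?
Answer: Rational(-406237, 23) ≈ -17662.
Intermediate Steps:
t = Rational(-55, 23) (t = Mul(-110, Pow(Add(64, -18), -1)) = Mul(-110, Pow(46, -1)) = Mul(-110, Rational(1, 46)) = Rational(-55, 23) ≈ -2.3913)
h = -25 (h = Add(15, -40) = -25)
Function('B')(F, H) = Add(-52, Mul(Rational(-55, 23), F, H)) (Function('B')(F, H) = Add(Mul(Mul(Rational(-55, 23), F), H), -52) = Add(Mul(Rational(-55, 23), F, H), -52) = Add(-52, Mul(Rational(-55, 23), F, H)))
n = Rational(93070, 23) (n = Add(Add(-25, Add(-52, Mul(Rational(-55, 23), -21, -108))), 9547) = Add(Add(-25, Add(-52, Rational(-124740, 23))), 9547) = Add(Add(-25, Rational(-125936, 23)), 9547) = Add(Rational(-126511, 23), 9547) = Rational(93070, 23) ≈ 4046.5)
Add(n, -21709) = Add(Rational(93070, 23), -21709) = Rational(-406237, 23)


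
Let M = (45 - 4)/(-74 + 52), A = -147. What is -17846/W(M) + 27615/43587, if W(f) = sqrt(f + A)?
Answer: 9205/14529 + 17846*I*sqrt(2882)/655 ≈ 0.63356 + 1462.7*I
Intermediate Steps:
M = -41/22 (M = 41/(-22) = 41*(-1/22) = -41/22 ≈ -1.8636)
W(f) = sqrt(-147 + f) (W(f) = sqrt(f - 147) = sqrt(-147 + f))
-17846/W(M) + 27615/43587 = -17846/sqrt(-147 - 41/22) + 27615/43587 = -17846*(-I*sqrt(2882)/655) + 27615*(1/43587) = -17846*(-I*sqrt(2882)/655) + 9205/14529 = -(-17846)*I*sqrt(2882)/655 + 9205/14529 = 17846*I*sqrt(2882)/655 + 9205/14529 = 9205/14529 + 17846*I*sqrt(2882)/655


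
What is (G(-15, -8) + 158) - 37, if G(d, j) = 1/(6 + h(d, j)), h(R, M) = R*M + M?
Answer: 14279/118 ≈ 121.01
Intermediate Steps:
h(R, M) = M + M*R (h(R, M) = M*R + M = M + M*R)
G(d, j) = 1/(6 + j*(1 + d))
(G(-15, -8) + 158) - 37 = (1/(6 - 8*(1 - 15)) + 158) - 37 = (1/(6 - 8*(-14)) + 158) - 37 = (1/(6 + 112) + 158) - 37 = (1/118 + 158) - 37 = 18645/118 - 37 = 14279/118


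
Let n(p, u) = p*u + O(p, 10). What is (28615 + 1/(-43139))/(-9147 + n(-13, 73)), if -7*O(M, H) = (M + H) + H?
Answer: -1234422484/435574483 ≈ -2.8340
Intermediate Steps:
O(M, H) = -2*H/7 - M/7 (O(M, H) = -((M + H) + H)/7 = -((H + M) + H)/7 = -(M + 2*H)/7 = -2*H/7 - M/7)
n(p, u) = -20/7 - p/7 + p*u (n(p, u) = p*u + (-2/7*10 - p/7) = p*u + (-20/7 - p/7) = -20/7 - p/7 + p*u)
(28615 + 1/(-43139))/(-9147 + n(-13, 73)) = (28615 + 1/(-43139))/(-9147 + (-20/7 - ⅐*(-13) - 13*73)) = (28615 - 1/43139)/(-9147 + (-20/7 + 13/7 - 949)) = 1234422484/(43139*(-9147 - 950)) = (1234422484/43139)/(-10097) = (1234422484/43139)*(-1/10097) = -1234422484/435574483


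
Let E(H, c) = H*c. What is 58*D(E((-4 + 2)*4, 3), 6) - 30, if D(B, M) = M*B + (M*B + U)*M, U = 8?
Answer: -55710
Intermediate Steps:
D(B, M) = B*M + M*(8 + B*M) (D(B, M) = M*B + (M*B + 8)*M = B*M + (B*M + 8)*M = B*M + (8 + B*M)*M = B*M + M*(8 + B*M))
58*D(E((-4 + 2)*4, 3), 6) - 30 = 58*(6*(8 + ((-4 + 2)*4)*3 + (((-4 + 2)*4)*3)*6)) - 30 = 58*(6*(8 - 2*4*3 + (-2*4*3)*6)) - 30 = 58*(6*(8 - 8*3 - 8*3*6)) - 30 = 58*(6*(8 - 24 - 24*6)) - 30 = 58*(6*(8 - 24 - 144)) - 30 = 58*(6*(-160)) - 30 = 58*(-960) - 30 = -55680 - 30 = -55710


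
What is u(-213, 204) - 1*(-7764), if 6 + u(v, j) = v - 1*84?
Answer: 7461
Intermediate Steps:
u(v, j) = -90 + v (u(v, j) = -6 + (v - 1*84) = -6 + (v - 84) = -6 + (-84 + v) = -90 + v)
u(-213, 204) - 1*(-7764) = (-90 - 213) - 1*(-7764) = -303 + 7764 = 7461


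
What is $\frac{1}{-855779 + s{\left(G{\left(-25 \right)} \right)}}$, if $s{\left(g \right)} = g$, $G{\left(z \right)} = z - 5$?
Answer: $- \frac{1}{855809} \approx -1.1685 \cdot 10^{-6}$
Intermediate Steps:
$G{\left(z \right)} = -5 + z$ ($G{\left(z \right)} = z - 5 = -5 + z$)
$\frac{1}{-855779 + s{\left(G{\left(-25 \right)} \right)}} = \frac{1}{-855779 - 30} = \frac{1}{-855809} = - \frac{1}{855809}$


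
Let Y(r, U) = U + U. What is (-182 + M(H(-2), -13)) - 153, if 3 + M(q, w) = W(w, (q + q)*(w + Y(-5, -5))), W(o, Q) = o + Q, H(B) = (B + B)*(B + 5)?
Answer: 201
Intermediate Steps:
Y(r, U) = 2*U
H(B) = 2*B*(5 + B) (H(B) = (2*B)*(5 + B) = 2*B*(5 + B))
W(o, Q) = Q + o
M(q, w) = -3 + w + 2*q*(-10 + w) (M(q, w) = -3 + ((q + q)*(w + 2*(-5)) + w) = -3 + ((2*q)*(w - 10) + w) = -3 + ((2*q)*(-10 + w) + w) = -3 + (2*q*(-10 + w) + w) = -3 + (w + 2*q*(-10 + w)) = -3 + w + 2*q*(-10 + w))
(-182 + M(H(-2), -13)) - 153 = (-182 + (-3 - 13 + 2*(2*(-2)*(5 - 2))*(-10 - 13))) - 153 = (-182 + (-3 - 13 + 2*(2*(-2)*3)*(-23))) - 153 = (-182 + (-3 - 13 + 2*(-12)*(-23))) - 153 = (-182 + (-3 - 13 + 552)) - 153 = (-182 + 536) - 153 = 354 - 153 = 201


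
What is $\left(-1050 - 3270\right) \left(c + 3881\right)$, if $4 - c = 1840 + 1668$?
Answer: $-1628640$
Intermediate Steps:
$c = -3504$ ($c = 4 - \left(1840 + 1668\right) = 4 - 3508 = -3504$)
$\left(-1050 - 3270\right) \left(c + 3881\right) = \left(-1050 - 3270\right) \left(-3504 + 3881\right) = \left(-4320\right) 377 = -1628640$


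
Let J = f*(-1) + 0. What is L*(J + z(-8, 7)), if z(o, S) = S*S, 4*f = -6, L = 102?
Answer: 5151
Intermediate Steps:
f = -3/2 (f = (¼)*(-6) = -3/2 ≈ -1.5000)
z(o, S) = S²
J = 3/2 (J = -3/2*(-1) + 0 = 3/2 + 0 = 3/2 ≈ 1.5000)
L*(J + z(-8, 7)) = 102*(3/2 + 7²) = 102*(3/2 + 49) = 102*(101/2) = 5151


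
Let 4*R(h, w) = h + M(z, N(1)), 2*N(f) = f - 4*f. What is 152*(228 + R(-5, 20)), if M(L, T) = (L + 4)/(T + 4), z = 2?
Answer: 172786/5 ≈ 34557.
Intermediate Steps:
N(f) = -3*f/2 (N(f) = (f - 4*f)/2 = (-3*f)/2 = -3*f/2)
M(L, T) = (4 + L)/(4 + T)
R(h, w) = ⅗ + h/4 (R(h, w) = (h + (4 + 2)/(4 - 3/2*1))/4 = (h + 6/(4 - 3/2))/4 = (h + 6/(5/2))/4 = (h + (⅖)*6)/4 = (h + 12/5)/4 = (12/5 + h)/4 = ⅗ + h/4)
152*(228 + R(-5, 20)) = 152*(228 + (⅗ + (¼)*(-5))) = 152*(228 + (⅗ - 5/4)) = 152*(228 - 13/20) = 152*(4547/20) = 172786/5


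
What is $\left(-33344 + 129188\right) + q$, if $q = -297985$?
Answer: $-202141$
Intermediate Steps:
$\left(-33344 + 129188\right) + q = \left(-33344 + 129188\right) - 297985 = 95844 - 297985 = -202141$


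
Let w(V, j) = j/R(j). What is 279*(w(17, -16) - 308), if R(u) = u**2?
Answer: -1375191/16 ≈ -85950.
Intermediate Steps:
w(V, j) = 1/j (w(V, j) = j/(j**2) = j/j**2 = 1/j)
279*(w(17, -16) - 308) = 279*(1/(-16) - 308) = 279*(-1/16 - 308) = 279*(-4929/16) = -1375191/16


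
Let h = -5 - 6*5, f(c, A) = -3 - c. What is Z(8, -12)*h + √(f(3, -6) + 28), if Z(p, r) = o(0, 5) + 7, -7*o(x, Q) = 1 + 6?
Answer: -210 + √22 ≈ -205.31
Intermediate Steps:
o(x, Q) = -1 (o(x, Q) = -(1 + 6)/7 = -⅐*7 = -1)
Z(p, r) = 6 (Z(p, r) = -1 + 7 = 6)
h = -35 (h = -5 - 30 = -35)
Z(8, -12)*h + √(f(3, -6) + 28) = 6*(-35) + √((-3 - 1*3) + 28) = -210 + √((-3 - 3) + 28) = -210 + √(-6 + 28) = -210 + √22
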